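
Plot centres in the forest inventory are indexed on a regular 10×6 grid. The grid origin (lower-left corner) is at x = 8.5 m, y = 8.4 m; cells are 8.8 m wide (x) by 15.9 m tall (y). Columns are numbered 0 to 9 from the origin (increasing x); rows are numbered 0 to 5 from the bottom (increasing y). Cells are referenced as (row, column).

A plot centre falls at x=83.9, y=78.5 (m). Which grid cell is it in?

Column index: ⌊(83.9 − 8.5) / 8.8⌋ = ⌊8.568⌋ = 8
Row offset from origin: ⌊(78.5 − 8.4) / 15.9⌋ = ⌊4.409⌋ = 4 → row 4

(4, 8)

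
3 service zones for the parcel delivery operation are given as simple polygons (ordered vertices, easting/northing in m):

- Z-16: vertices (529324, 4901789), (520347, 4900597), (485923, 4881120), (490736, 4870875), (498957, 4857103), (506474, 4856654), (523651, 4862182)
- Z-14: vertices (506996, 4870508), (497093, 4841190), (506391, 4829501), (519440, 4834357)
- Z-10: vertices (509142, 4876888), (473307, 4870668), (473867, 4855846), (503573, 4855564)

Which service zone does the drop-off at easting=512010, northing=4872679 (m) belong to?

Cast a ray rightward from (512010, 4872679). For each polygon, the edges (by vertex number in listed order) whose endpoints lie on opposite sides of northing = 4872679, where each meets that height, and whether that is right or left of the point:
Z-16: 3–4 at easting≈489888.5 (left), 7–1 at easting≈525154.5 (right) → 1 crossing.
Z-14: no edge straddles that height → 0 crossings.
Z-10: 1–2 at easting≈484892.9 (left), 4–1 at easting≈508042.8 (left) → 0 crossings.
Only Z-16 has an odd count, so the point is inside Z-16.

Z-16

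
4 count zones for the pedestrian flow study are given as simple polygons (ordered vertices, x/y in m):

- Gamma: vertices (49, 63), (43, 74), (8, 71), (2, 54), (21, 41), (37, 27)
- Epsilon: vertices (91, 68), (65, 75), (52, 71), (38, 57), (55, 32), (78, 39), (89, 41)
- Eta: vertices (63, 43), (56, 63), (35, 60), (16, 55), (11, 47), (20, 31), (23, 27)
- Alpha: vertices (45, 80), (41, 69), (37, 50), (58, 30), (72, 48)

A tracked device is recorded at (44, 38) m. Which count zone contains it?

Eta

Cast a ray rightward from (44, 38). For each polygon, the edges (by vertex number in listed order) whose endpoints lie on opposite sides of y = 38, where each meets that height, and whether that is right or left of the point:
Gamma: 5–6 at x≈24.4 (left), 6–1 at x≈40.7 (left) → 0 crossings.
Epsilon: 4–5 at x≈50.9 (right), 5–6 at x≈74.7 (right) → 2 crossings.
Eta: 5–6 at x≈16.1 (left), 7–1 at x≈50.5 (right) → 1 crossing.
Alpha: 3–4 at x≈49.6 (right), 4–5 at x≈64.2 (right) → 2 crossings.
Only Eta has an odd count, so the point is inside Eta.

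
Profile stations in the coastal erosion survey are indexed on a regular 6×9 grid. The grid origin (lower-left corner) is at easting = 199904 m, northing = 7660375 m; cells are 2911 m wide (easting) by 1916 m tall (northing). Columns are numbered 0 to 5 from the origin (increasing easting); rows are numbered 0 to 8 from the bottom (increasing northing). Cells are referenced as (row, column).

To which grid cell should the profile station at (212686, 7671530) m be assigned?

Column index: ⌊(212686 − 199904) / 2911⌋ = ⌊4.391⌋ = 4
Row offset from origin: ⌊(7671530 − 7660375) / 1916⌋ = ⌊5.822⌋ = 5 → row 5

(5, 4)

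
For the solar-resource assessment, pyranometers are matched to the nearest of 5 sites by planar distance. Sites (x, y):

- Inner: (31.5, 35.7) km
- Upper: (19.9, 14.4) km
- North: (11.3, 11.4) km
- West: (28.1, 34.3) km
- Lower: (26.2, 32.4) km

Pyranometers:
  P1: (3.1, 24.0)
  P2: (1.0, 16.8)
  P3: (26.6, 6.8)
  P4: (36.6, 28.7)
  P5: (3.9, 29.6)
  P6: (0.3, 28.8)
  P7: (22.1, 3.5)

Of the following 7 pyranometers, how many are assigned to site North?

4

P1 → North
P2 → North
P3 → Upper
P4 → Inner
P5 → North
P6 → North
P7 → Upper
4 of the 7 go to North.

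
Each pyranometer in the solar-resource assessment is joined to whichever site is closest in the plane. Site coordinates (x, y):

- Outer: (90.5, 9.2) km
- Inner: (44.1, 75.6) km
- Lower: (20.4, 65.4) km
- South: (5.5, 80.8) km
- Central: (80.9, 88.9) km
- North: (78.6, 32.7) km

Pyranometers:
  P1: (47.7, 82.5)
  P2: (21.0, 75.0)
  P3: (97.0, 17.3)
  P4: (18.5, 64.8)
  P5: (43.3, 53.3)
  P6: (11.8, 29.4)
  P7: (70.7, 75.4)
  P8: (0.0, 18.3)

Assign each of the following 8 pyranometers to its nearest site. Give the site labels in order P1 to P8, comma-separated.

P1 → Inner (d²=60.57)
P2 → Lower (d²=92.52)
P3 → Outer (d²=107.86)
P4 → Lower (d²=3.97)
P5 → Inner (d²=497.93)
P6 → Lower (d²=1369.96)
P7 → Central (d²=286.29)
P8 → Lower (d²=2634.57)

Inner, Lower, Outer, Lower, Inner, Lower, Central, Lower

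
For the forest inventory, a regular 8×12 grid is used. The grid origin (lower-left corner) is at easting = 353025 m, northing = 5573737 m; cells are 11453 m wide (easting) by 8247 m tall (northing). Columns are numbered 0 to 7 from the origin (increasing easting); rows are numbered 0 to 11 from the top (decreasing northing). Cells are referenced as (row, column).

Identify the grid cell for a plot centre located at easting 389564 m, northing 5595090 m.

(9, 3)

Column index: ⌊(389564 − 353025) / 11453⌋ = ⌊3.190⌋ = 3
Row offset from origin: ⌊(5595090 − 5573737) / 8247⌋ = ⌊2.589⌋ = 2 → row 9 (counted from top)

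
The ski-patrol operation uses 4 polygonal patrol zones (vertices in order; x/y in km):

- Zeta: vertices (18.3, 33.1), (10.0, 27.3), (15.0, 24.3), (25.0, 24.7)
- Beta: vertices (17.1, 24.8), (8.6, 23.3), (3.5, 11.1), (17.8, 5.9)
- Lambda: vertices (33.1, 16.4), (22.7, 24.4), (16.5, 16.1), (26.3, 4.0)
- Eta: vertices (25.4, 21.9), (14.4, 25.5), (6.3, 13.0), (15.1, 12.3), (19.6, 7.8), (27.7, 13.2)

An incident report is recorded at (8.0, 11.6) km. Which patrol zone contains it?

Beta

Cast a ray rightward from (8.0, 11.6). For each polygon, the edges (by vertex number in listed order) whose endpoints lie on opposite sides of y = 11.6, where each meets that height, and whether that is right or left of the point:
Zeta: no edge straddles that height → 0 crossings.
Beta: 2–3 at x≈3.71 (left), 4–1 at x≈17.59 (right) → 1 crossing.
Lambda: 3–4 at x≈20.14 (right), 4–1 at x≈30.47 (right) → 2 crossings.
Eta: 4–5 at x≈15.80 (right), 5–6 at x≈25.30 (right) → 2 crossings.
Only Beta has an odd count, so the point is inside Beta.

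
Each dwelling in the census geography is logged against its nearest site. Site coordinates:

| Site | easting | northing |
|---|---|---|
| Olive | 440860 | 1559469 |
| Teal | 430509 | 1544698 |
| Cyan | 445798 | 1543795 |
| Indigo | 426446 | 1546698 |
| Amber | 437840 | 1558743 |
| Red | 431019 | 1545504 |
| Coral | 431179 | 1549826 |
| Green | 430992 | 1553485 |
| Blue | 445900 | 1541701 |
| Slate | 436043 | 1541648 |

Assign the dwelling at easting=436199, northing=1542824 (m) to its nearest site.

Squared distances to each site:
Olive: 298780946.000; Teal: 35887976.000; Cyan: 93083642.000; Indigo: 110128885.000; Amber: 256107442.000; Red: 34014800.000; Coral: 74228404.000; Green: 140769770.000; Blue: 95370530.000; Slate: 1407312.000.
Minimum at Slate.

Slate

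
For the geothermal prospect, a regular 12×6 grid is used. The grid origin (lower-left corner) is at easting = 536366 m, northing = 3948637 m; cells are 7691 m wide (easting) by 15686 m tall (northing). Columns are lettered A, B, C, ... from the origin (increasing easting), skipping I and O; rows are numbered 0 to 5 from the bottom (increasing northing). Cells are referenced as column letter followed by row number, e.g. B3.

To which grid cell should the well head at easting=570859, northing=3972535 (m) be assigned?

E1

Column index: ⌊(570859 − 536366) / 7691⌋ = ⌊4.485⌋ = 4 → column E
Row offset from origin: ⌊(3972535 − 3948637) / 15686⌋ = ⌊1.524⌋ = 1 → row 1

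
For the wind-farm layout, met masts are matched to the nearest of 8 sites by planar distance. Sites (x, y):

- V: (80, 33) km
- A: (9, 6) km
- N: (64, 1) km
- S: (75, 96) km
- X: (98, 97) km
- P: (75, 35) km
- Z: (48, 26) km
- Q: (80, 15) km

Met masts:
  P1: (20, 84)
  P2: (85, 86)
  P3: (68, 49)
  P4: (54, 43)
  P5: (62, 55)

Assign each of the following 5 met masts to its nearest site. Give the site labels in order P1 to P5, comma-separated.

P1 → S (d²=3169.00)
P2 → S (d²=200.00)
P3 → P (d²=245.00)
P4 → Z (d²=325.00)
P5 → P (d²=569.00)

S, S, P, Z, P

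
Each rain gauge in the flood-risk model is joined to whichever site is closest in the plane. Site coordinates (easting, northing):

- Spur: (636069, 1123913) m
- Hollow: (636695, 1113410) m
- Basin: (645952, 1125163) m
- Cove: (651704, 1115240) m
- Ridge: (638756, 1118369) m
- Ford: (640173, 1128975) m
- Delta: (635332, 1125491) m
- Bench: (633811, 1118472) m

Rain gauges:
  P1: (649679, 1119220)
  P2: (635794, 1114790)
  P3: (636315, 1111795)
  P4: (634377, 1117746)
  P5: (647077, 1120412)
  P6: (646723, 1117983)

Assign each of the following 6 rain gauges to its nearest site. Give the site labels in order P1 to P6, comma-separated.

Cove, Hollow, Hollow, Bench, Basin, Cove

P1 → Cove (d²=19941025.00)
P2 → Hollow (d²=2716201.00)
P3 → Hollow (d²=2752625.00)
P4 → Bench (d²=847432.00)
P5 → Basin (d²=23837626.00)
P6 → Cove (d²=32334410.00)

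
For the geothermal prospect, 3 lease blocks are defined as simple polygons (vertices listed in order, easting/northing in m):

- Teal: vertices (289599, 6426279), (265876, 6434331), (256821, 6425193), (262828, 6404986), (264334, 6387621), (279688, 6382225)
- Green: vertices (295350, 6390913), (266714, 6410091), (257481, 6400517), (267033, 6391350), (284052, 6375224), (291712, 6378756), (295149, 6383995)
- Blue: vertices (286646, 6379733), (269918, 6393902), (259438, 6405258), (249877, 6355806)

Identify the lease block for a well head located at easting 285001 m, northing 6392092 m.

Green

Cast a ray rightward from (285001, 6392092). For each polygon, the edges (by vertex number in listed order) whose endpoints lie on opposite sides of northing = 6392092, where each meets that height, and whether that is right or left of the point:
Teal: 4–5 at easting≈263946.2 (left), 6–1 at easting≈281907.8 (left) → 0 crossings.
Green: 1–2 at easting≈293589.6 (right), 3–4 at easting≈266259.8 (left) → 1 crossing.
Blue: 1–2 at easting≈272054.9 (left), 3–4 at easting≈256892.5 (left) → 0 crossings.
Only Green has an odd count, so the point is inside Green.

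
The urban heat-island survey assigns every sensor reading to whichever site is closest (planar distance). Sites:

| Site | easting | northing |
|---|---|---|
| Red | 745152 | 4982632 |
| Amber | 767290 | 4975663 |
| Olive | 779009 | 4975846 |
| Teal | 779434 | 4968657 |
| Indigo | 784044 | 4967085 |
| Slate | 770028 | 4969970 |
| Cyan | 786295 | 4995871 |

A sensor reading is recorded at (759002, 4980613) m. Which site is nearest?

Amber

Squared distances to each site:
Red: 195898861.000; Amber: 93193444.000; Olive: 423004338.000; Teal: 560412560.000; Indigo: 810108548.000; Slate: 234846125.000; Cyan: 977714413.000.
Minimum at Amber.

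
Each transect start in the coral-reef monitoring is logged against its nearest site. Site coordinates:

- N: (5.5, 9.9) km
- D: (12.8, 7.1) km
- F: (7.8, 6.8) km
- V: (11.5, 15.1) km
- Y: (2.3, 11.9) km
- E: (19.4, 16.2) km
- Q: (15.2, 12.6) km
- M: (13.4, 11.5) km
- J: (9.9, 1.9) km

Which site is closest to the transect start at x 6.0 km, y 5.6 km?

F

Squared distances to each site:
N: 18.740; D: 48.490; F: 4.680; V: 120.500; Y: 53.380; E: 291.920; Q: 133.640; M: 89.570; J: 28.900.
Minimum at F.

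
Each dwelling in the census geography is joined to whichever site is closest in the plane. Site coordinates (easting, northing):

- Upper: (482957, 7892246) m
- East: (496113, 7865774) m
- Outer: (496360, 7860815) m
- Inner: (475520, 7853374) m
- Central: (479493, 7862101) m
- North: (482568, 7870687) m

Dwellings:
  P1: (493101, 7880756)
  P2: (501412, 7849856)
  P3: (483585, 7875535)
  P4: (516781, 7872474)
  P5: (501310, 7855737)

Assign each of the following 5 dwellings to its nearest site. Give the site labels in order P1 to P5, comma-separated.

P1 → North (d²=212328850.00)
P2 → Outer (d²=145622385.00)
P3 → North (d²=24537393.00)
P4 → East (d²=472056224.00)
P5 → Outer (d²=50288584.00)

North, Outer, North, East, Outer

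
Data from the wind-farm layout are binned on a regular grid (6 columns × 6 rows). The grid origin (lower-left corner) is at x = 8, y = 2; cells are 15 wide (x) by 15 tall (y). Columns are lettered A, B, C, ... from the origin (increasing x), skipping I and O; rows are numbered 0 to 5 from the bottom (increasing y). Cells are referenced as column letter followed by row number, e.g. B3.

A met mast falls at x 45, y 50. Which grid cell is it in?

C3

Column index: ⌊(45 − 8) / 15⌋ = ⌊2.467⌋ = 2 → column C
Row offset from origin: ⌊(50 − 2) / 15⌋ = ⌊3.200⌋ = 3 → row 3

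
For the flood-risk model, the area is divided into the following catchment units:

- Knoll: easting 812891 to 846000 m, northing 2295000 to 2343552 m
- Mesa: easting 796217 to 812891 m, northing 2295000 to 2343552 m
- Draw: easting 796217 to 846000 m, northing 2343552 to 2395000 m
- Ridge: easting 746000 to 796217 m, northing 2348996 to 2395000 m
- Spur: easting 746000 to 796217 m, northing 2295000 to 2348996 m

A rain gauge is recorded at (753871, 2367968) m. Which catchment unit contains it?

Ridge

The point has easting = 753871 and northing = 2367968.
Only Ridge satisfies 746000 ≤ easting ≤ 796217 and 2348996 ≤ northing ≤ 2395000.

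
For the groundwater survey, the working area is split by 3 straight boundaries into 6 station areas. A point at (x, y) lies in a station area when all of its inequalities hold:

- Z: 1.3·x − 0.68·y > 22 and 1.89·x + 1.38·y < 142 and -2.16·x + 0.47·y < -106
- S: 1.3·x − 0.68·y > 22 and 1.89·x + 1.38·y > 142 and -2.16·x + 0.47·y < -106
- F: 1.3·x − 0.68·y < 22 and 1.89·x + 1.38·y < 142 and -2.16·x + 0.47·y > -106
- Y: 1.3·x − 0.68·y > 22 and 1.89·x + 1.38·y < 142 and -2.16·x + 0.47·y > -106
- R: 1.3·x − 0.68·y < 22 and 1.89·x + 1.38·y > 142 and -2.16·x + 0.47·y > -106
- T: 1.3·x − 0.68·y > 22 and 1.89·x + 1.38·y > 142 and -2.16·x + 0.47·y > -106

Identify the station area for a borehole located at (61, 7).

Z

1.3·61 − 0.68·7 = 74.540, which is > 22
1.89·61 + 1.38·7 = 124.950, which is < 142
-2.16·61 + 0.47·7 = -128.470, which is < -106
This sign pattern matches Z.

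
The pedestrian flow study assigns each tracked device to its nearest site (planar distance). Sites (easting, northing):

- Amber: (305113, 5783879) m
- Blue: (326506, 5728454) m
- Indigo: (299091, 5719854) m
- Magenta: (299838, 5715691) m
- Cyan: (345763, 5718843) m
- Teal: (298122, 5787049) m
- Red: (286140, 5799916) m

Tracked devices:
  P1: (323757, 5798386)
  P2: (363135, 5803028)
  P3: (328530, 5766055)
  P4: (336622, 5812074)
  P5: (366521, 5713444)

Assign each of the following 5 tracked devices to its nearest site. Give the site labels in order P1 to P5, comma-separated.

P1 → Amber (d²=558051785.00)
P2 → Amber (d²=3733236685.00)
P3 → Amber (d²=866050865.00)
P4 → Amber (d²=1787775106.00)
P5 → Cyan (d²=460043765.00)

Amber, Amber, Amber, Amber, Cyan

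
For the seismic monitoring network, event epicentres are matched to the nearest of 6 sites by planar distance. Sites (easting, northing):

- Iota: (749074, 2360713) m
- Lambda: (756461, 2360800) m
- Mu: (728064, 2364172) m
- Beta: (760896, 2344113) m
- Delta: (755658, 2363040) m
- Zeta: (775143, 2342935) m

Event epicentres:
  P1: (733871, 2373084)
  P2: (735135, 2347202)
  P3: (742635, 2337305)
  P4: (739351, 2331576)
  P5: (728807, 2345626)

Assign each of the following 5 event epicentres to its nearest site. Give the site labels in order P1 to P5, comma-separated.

P1 → Mu (d²=113144993.00)
P2 → Mu (d²=337979941.00)
P3 → Beta (d²=379812985.00)
P4 → Beta (d²=621363394.00)
P5 → Mu (d²=344506165.00)

Mu, Mu, Beta, Beta, Mu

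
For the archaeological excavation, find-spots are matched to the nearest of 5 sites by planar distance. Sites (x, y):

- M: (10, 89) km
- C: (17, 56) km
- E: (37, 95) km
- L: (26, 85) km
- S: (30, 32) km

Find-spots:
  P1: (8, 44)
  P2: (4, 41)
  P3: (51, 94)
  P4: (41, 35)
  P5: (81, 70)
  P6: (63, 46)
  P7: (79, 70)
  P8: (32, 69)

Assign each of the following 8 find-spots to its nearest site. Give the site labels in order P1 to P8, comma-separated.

C, C, E, S, E, S, E, L

P1 → C (d²=225.00)
P2 → C (d²=394.00)
P3 → E (d²=197.00)
P4 → S (d²=130.00)
P5 → E (d²=2561.00)
P6 → S (d²=1285.00)
P7 → E (d²=2389.00)
P8 → L (d²=292.00)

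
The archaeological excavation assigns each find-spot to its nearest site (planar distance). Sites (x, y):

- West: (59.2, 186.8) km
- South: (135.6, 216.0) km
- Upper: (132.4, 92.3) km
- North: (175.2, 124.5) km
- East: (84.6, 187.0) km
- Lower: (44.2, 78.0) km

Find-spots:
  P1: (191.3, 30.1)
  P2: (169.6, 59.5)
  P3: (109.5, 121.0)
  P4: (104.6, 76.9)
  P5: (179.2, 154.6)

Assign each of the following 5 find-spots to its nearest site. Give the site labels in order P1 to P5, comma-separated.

P1 → Upper (d²=7338.05)
P2 → Upper (d²=2459.68)
P3 → Upper (d²=1348.10)
P4 → Upper (d²=1010.00)
P5 → North (d²=922.01)

Upper, Upper, Upper, Upper, North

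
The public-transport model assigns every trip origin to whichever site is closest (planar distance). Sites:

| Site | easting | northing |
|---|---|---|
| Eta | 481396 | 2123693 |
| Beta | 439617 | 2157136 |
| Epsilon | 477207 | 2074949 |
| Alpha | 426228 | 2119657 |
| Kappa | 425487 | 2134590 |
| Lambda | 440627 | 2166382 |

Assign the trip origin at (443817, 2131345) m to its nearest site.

Squared distances to each site:
Eta: 1470734345.000; Beta: 682815681.000; Epsilon: 4295400916.000; Alpha: 445982265.000; Kappa: 346518925.000; Lambda: 1237767469.000.
Minimum at Kappa.

Kappa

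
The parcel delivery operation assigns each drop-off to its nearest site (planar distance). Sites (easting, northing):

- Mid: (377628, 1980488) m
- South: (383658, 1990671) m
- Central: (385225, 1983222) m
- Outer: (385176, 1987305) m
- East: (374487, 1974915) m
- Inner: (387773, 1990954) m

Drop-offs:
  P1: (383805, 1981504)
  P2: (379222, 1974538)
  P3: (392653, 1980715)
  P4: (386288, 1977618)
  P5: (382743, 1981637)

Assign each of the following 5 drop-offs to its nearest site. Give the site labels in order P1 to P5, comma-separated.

P1 → Central (d²=4967924.00)
P2 → East (d²=22562354.00)
P3 → Central (d²=61460233.00)
P4 → Central (d²=32534785.00)
P5 → Central (d²=8672549.00)

Central, East, Central, Central, Central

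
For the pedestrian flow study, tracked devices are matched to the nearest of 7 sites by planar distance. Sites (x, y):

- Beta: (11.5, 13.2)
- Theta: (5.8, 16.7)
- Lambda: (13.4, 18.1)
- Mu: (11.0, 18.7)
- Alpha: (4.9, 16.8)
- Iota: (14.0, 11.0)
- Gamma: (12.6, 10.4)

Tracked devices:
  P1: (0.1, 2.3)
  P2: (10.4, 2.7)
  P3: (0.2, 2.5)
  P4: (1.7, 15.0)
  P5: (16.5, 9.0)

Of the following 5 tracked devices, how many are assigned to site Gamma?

P1 → Gamma
P2 → Gamma
P3 → Gamma
P4 → Alpha
P5 → Iota
3 of the 5 go to Gamma.

3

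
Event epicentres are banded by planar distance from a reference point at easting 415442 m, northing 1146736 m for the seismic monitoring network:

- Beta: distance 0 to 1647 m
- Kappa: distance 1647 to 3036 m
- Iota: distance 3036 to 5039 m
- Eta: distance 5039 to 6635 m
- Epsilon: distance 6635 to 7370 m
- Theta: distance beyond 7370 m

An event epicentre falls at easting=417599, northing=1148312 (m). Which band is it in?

Kappa

Distance = √((417599−415442)² + (1148312−1146736)²) = √(4652649.000 + 2483776.000) = 2671.409 m.
1647 ≤ 2671.409 < 3036 → Kappa.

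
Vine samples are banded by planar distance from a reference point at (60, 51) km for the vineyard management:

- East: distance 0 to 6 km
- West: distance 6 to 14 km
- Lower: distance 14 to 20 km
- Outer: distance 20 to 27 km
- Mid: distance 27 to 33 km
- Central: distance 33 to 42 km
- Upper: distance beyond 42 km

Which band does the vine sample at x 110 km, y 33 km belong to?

Distance = √((110−60)² + (33−51)²) = √(2500.000 + 324.000) = 53.141 km.
42 ≤ 53.141 < ∞ → Upper.

Upper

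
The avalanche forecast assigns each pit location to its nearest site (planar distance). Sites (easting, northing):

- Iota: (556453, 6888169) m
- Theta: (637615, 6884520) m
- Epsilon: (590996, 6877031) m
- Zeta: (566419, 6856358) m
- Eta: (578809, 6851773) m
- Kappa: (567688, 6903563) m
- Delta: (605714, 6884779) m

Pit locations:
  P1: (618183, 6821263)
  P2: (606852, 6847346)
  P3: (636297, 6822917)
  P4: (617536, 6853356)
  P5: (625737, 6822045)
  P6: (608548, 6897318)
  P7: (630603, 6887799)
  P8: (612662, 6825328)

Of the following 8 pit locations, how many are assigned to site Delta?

2

P1 → Eta
P2 → Eta
P3 → Theta
P4 → Delta
P5 → Eta
P6 → Delta
P7 → Theta
P8 → Eta
2 of the 8 go to Delta.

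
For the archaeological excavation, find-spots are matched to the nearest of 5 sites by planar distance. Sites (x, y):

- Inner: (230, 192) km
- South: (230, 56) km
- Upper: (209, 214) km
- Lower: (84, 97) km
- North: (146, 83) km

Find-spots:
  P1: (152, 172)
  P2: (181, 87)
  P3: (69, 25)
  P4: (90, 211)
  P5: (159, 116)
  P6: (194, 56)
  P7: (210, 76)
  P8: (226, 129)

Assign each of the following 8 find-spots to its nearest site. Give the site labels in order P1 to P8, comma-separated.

Upper, North, Lower, Lower, North, South, South, Inner

P1 → Upper (d²=5013.00)
P2 → North (d²=1241.00)
P3 → Lower (d²=5409.00)
P4 → Lower (d²=13032.00)
P5 → North (d²=1258.00)
P6 → South (d²=1296.00)
P7 → South (d²=800.00)
P8 → Inner (d²=3985.00)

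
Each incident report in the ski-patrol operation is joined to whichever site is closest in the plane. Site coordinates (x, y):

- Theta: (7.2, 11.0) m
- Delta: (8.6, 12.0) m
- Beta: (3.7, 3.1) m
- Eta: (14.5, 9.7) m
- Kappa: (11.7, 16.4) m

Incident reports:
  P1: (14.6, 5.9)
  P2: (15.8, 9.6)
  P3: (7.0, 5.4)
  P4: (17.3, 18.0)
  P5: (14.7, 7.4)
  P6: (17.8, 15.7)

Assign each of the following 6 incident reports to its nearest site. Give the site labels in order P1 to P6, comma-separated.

P1 → Eta (d²=14.45)
P2 → Eta (d²=1.70)
P3 → Beta (d²=16.18)
P4 → Kappa (d²=33.92)
P5 → Eta (d²=5.33)
P6 → Kappa (d²=37.70)

Eta, Eta, Beta, Kappa, Eta, Kappa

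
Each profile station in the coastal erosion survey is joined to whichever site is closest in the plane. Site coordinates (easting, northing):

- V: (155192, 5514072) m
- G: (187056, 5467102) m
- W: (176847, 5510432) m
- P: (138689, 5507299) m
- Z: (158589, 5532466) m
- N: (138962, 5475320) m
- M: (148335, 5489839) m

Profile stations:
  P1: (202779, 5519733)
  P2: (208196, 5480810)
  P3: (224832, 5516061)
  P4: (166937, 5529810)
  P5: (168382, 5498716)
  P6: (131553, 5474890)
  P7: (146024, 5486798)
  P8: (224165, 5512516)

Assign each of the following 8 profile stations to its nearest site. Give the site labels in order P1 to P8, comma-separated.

P1 → W (d²=758977225.00)
P2 → G (d²=634808864.00)
P3 → W (d²=2334245866.00)
P4 → Z (d²=76743440.00)
P5 → W (d²=208920881.00)
P6 → N (d²=55078181.00)
P7 → M (d²=14588402.00)
P8 → W (d²=2243336180.00)

W, G, W, Z, W, N, M, W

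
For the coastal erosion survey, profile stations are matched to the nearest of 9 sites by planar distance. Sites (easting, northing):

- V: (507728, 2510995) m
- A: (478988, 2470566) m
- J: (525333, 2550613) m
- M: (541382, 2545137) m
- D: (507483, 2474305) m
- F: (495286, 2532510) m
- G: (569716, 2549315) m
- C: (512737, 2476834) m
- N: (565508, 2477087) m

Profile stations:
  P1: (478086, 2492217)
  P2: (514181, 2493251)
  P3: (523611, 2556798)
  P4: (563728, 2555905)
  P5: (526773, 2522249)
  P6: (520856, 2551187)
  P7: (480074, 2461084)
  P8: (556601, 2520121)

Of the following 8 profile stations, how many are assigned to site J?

2

P1 → A
P2 → C
P3 → J
P4 → G
P5 → V
P6 → J
P7 → A
P8 → M
2 of the 8 go to J.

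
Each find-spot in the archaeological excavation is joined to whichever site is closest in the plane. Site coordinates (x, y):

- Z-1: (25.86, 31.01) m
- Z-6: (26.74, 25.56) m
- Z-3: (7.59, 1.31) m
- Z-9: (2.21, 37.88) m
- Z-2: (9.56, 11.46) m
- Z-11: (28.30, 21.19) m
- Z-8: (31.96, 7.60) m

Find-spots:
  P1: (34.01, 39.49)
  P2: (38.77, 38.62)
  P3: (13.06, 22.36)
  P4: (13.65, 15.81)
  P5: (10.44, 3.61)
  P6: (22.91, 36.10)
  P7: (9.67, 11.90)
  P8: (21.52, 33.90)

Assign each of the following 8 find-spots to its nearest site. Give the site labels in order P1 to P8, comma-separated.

P1 → Z-1 (d²=138.33)
P2 → Z-1 (d²=224.58)
P3 → Z-2 (d²=131.06)
P4 → Z-2 (d²=35.65)
P5 → Z-3 (d²=13.41)
P6 → Z-1 (d²=34.61)
P7 → Z-2 (d²=0.21)
P8 → Z-1 (d²=27.19)

Z-1, Z-1, Z-2, Z-2, Z-3, Z-1, Z-2, Z-1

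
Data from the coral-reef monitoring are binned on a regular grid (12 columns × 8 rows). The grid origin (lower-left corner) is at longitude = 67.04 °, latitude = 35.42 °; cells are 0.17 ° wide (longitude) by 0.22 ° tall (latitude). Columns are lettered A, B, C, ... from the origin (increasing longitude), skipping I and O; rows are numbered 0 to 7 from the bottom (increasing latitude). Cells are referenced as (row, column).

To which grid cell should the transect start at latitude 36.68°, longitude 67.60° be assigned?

Column index: ⌊(67.60 − 67.04) / 0.17⌋ = ⌊3.294⌋ = 3 → column D
Row offset from origin: ⌊(36.68 − 35.42) / 0.22⌋ = ⌊5.727⌋ = 5 → row 5

(5, D)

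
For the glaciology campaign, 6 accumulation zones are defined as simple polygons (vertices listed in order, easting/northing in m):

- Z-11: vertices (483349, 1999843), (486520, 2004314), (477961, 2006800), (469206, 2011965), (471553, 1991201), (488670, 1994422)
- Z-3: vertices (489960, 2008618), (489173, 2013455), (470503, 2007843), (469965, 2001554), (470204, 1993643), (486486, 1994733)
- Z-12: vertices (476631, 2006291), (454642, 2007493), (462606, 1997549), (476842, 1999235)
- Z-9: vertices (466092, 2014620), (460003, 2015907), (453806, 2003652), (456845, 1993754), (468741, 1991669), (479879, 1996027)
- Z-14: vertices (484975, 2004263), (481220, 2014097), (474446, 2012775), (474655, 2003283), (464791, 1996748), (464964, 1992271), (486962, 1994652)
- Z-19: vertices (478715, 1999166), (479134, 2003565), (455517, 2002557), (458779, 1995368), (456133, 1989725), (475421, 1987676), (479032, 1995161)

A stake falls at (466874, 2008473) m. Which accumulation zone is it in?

Cast a ray rightward from (466874, 2008473). For each polygon, the edges (by vertex number in listed order) whose endpoints lie on opposite sides of northing = 2008473, where each meets that height, and whether that is right or left of the point:
Z-11: 3–4 at easting≈475125.2 (right), 4–5 at easting≈469600.7 (right) → 2 crossings.
Z-3: 2–3 at easting≈472598.9 (right), 6–1 at easting≈489923.7 (right) → 2 crossings.
Z-12: no edge straddles that height → 0 crossings.
Z-9: 2–3 at easting≈456243.8 (left), 6–1 at easting≈470650.1 (right) → 1 crossing.
Z-14: 1–2 at easting≈483367.5 (right), 3–4 at easting≈474540.7 (right) → 2 crossings.
Z-19: no edge straddles that height → 0 crossings.
Only Z-9 has an odd count, so the point is inside Z-9.

Z-9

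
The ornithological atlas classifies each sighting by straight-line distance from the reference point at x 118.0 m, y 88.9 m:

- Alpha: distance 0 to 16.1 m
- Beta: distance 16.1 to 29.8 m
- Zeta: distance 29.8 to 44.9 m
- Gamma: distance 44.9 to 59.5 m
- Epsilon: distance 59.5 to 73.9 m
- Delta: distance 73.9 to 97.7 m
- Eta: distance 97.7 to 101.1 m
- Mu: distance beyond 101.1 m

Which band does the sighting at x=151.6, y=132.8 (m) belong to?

Gamma

Distance = √((151.6−118.0)² + (132.8−88.9)²) = √(1128.960 + 1927.210) = 55.283 m.
44.9 ≤ 55.283 < 59.5 → Gamma.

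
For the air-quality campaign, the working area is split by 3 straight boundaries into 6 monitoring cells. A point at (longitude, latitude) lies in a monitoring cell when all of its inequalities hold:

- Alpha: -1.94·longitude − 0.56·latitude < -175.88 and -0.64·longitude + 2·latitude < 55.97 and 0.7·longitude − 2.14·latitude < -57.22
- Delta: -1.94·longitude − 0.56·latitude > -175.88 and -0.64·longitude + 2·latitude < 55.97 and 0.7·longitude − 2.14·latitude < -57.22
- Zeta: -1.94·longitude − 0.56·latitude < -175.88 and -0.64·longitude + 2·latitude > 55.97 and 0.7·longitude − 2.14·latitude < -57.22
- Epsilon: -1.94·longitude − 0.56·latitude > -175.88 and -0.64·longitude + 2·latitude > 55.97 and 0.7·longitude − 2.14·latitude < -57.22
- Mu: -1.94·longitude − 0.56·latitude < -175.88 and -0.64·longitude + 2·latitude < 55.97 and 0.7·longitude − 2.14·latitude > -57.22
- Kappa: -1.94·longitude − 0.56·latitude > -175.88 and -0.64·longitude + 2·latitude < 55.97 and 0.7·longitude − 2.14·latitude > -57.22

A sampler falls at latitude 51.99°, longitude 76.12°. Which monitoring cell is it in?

Alpha

-1.94·76.12 − 0.56·51.99 = -176.787, which is < -175.88
-0.64·76.12 + 2·51.99 = 55.263, which is < 55.97
0.7·76.12 − 2.14·51.99 = -57.975, which is < -57.22
This sign pattern matches Alpha.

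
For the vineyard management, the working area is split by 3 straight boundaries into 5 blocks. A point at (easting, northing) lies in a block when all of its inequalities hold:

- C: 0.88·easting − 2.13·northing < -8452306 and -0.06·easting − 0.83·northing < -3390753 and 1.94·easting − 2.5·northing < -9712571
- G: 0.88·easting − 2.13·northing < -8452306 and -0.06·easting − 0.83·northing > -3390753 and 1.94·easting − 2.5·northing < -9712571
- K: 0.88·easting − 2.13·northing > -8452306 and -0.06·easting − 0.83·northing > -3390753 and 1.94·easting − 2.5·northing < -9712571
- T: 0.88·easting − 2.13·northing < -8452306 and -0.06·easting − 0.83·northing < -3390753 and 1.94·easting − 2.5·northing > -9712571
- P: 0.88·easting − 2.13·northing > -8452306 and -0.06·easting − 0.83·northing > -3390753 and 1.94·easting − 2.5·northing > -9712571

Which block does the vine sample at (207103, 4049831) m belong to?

0.88·207103 − 2.13·4049831 = -8443889.390, which is > -8452306
-0.06·207103 − 0.83·4049831 = -3373785.910, which is > -3390753
1.94·207103 − 2.5·4049831 = -9722797.680, which is < -9712571
This sign pattern matches K.

K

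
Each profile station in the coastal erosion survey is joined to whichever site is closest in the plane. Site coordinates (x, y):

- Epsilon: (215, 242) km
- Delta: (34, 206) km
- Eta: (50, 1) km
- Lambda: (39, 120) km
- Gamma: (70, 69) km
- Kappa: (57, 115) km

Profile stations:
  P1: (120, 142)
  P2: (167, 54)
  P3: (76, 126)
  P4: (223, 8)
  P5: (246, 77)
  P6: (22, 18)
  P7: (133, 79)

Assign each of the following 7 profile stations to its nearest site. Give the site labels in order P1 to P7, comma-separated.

P1 → Kappa (d²=4698.00)
P2 → Gamma (d²=9634.00)
P3 → Kappa (d²=482.00)
P4 → Gamma (d²=27130.00)
P5 → Epsilon (d²=28186.00)
P6 → Eta (d²=1073.00)
P7 → Gamma (d²=4069.00)

Kappa, Gamma, Kappa, Gamma, Epsilon, Eta, Gamma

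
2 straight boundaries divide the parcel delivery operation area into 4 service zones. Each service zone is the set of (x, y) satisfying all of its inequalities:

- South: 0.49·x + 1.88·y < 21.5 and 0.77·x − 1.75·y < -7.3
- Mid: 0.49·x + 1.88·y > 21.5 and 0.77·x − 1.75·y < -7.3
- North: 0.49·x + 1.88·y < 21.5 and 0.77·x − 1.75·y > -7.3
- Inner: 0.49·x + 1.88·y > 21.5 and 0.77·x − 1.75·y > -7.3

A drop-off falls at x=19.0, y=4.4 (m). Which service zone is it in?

0.49·19.0 + 1.88·4.4 = 17.582, which is < 21.5
0.77·19.0 − 1.75·4.4 = 6.930, which is > -7.3
This sign pattern matches North.

North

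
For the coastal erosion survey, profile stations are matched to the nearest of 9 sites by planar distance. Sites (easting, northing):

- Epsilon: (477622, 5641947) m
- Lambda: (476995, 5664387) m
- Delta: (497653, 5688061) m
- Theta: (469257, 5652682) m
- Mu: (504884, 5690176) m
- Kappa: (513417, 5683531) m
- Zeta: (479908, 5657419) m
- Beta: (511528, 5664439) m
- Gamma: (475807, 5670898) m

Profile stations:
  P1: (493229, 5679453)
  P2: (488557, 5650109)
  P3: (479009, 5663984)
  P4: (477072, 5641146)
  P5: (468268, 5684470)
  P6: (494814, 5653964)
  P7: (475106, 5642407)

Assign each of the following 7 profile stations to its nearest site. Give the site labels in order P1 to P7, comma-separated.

P1 → Delta (d²=93669440.00)
P2 → Zeta (d²=128241301.00)
P3 → Lambda (d²=4218605.00)
P4 → Epsilon (d²=944101.00)
P5 → Gamma (d²=241035705.00)
P6 → Zeta (d²=234125861.00)
P7 → Epsilon (d²=6541856.00)

Delta, Zeta, Lambda, Epsilon, Gamma, Zeta, Epsilon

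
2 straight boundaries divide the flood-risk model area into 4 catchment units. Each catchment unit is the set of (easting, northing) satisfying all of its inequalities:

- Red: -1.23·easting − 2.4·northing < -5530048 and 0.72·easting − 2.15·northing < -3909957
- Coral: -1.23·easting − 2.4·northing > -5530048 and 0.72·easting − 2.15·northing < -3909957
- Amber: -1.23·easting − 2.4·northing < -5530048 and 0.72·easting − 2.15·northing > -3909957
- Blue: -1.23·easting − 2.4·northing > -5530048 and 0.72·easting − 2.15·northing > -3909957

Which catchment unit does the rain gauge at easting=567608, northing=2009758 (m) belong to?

Coral

-1.23·567608 − 2.4·2009758 = -5521577.040, which is > -5530048
0.72·567608 − 2.15·2009758 = -3912301.940, which is < -3909957
This sign pattern matches Coral.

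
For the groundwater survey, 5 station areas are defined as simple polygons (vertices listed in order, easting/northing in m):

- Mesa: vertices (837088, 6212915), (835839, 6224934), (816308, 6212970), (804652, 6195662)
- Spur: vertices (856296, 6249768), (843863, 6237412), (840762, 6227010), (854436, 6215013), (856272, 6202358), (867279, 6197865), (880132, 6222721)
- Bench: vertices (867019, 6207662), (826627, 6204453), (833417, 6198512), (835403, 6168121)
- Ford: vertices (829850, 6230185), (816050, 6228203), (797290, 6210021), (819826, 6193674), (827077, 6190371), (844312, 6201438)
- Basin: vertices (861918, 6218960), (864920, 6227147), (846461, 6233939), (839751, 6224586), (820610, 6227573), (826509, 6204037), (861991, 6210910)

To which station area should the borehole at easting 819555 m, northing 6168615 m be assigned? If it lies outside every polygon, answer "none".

Cast a ray rightward from (819555, 6168615). For each polygon, the edges (by vertex number in listed order) whose endpoints lie on opposite sides of northing = 6168615, where each meets that height, and whether that is right or left of the point:
Mesa: no edge straddles that height → 0 crossings.
Spur: no edge straddles that height → 0 crossings.
Bench: 3–4 at easting≈835370.7 (right), 4–1 at easting≈835798.0 (right) → 2 crossings.
Ford: no edge straddles that height → 0 crossings.
Basin: no edge straddles that height → 0 crossings.
All counts are even, so the point lies outside every listed polygon.

none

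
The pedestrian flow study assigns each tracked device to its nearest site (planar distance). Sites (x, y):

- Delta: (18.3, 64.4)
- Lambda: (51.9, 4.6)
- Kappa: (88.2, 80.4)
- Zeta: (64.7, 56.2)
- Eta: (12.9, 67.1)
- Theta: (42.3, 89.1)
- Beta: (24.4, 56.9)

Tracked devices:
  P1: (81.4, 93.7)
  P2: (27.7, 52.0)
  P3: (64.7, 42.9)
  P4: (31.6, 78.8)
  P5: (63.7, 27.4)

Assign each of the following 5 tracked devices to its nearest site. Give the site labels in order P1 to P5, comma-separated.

P1 → Kappa (d²=223.13)
P2 → Beta (d²=34.90)
P3 → Zeta (d²=176.89)
P4 → Theta (d²=220.58)
P5 → Lambda (d²=659.08)

Kappa, Beta, Zeta, Theta, Lambda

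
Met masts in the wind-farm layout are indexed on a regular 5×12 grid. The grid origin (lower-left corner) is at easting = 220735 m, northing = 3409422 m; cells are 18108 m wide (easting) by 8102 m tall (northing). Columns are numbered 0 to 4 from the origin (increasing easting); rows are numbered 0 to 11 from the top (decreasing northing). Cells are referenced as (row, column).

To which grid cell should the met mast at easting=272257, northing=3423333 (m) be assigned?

Column index: ⌊(272257 − 220735) / 18108⌋ = ⌊2.845⌋ = 2
Row offset from origin: ⌊(3423333 − 3409422) / 8102⌋ = ⌊1.717⌋ = 1 → row 10 (counted from top)

(10, 2)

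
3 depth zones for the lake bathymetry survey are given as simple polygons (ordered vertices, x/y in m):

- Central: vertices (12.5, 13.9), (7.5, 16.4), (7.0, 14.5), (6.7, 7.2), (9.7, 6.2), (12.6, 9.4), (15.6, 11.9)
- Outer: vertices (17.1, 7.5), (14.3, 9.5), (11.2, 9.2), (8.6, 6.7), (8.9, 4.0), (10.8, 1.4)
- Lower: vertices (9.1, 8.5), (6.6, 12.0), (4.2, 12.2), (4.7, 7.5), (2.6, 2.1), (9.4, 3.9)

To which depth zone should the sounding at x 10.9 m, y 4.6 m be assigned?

Outer

Cast a ray rightward from (10.9, 4.6). For each polygon, the edges (by vertex number in listed order) whose endpoints lie on opposite sides of y = 4.6, where each meets that height, and whether that is right or left of the point:
Central: no edge straddles that height → 0 crossings.
Outer: 4–5 at x≈8.83 (left), 6–1 at x≈14.10 (right) → 1 crossing.
Lower: 4–5 at x≈3.57 (left), 6–1 at x≈9.35 (left) → 0 crossings.
Only Outer has an odd count, so the point is inside Outer.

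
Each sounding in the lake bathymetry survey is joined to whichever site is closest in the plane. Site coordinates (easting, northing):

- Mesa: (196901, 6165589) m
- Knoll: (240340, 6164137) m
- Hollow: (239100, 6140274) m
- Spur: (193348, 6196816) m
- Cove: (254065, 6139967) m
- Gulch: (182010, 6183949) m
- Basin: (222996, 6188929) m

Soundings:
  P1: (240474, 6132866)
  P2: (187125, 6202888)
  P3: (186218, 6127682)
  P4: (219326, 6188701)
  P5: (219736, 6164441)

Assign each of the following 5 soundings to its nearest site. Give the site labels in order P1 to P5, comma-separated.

P1 → Hollow (d²=56766340.00)
P2 → Spur (d²=75594913.00)
P3 → Mesa (d²=1551067138.00)
P4 → Basin (d²=13520884.00)
P5 → Knoll (d²=424617232.00)

Hollow, Spur, Mesa, Basin, Knoll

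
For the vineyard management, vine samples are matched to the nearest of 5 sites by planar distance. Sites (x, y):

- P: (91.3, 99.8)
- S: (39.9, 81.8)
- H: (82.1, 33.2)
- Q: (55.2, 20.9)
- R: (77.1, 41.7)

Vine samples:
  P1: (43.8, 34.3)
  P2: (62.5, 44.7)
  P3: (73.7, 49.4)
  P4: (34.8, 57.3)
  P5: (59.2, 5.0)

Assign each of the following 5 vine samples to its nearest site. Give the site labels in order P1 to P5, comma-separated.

Q, R, R, S, Q

P1 → Q (d²=309.52)
P2 → R (d²=222.16)
P3 → R (d²=70.85)
P4 → S (d²=626.26)
P5 → Q (d²=268.81)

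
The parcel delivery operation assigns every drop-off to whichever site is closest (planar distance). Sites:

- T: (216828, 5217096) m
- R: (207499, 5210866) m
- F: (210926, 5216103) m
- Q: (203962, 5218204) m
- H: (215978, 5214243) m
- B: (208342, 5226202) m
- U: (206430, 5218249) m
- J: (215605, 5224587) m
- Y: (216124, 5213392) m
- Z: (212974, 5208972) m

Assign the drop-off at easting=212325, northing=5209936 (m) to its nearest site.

Z

Squared distances to each site:
T: 71542609.000; R: 24155176.000; F: 39989090.000; Q: 138299593.000; H: 31894658.000; B: 280447045.000; U: 103856994.000; J: 225410201.000; Y: 26376337.000; Z: 1350497.000.
Minimum at Z.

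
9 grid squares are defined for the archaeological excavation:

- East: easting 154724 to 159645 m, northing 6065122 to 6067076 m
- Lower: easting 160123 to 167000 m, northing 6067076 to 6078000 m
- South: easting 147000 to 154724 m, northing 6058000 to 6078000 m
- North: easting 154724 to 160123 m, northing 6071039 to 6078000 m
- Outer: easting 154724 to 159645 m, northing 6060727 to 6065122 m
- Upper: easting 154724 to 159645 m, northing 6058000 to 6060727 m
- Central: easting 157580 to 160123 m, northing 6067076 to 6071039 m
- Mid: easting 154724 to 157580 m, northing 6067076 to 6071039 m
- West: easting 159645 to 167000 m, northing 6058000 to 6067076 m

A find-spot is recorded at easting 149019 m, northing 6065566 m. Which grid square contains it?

The point has easting = 149019 and northing = 6065566.
Only South satisfies 147000 ≤ easting ≤ 154724 and 6058000 ≤ northing ≤ 6078000.

South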